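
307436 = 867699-560263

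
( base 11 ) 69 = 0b1001011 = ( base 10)75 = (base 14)55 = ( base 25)30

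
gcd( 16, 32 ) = 16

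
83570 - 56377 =27193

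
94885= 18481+76404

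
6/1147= 6/1147  =  0.01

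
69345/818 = 69345/818 = 84.77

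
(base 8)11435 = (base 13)22c5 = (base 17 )GFE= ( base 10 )4893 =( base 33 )4g9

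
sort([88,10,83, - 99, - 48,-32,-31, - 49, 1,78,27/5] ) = [ - 99,-49,-48,-32, - 31, 1,  27/5,10,78, 83,88 ]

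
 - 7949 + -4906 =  - 12855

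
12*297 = 3564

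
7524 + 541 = 8065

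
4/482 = 2/241=   0.01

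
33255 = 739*45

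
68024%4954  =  3622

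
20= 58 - 38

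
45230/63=45230/63  =  717.94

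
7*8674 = 60718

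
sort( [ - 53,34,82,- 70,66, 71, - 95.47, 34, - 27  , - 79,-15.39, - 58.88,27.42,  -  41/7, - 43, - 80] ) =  [ - 95.47, -80 , - 79  , - 70, - 58.88, - 53, - 43, - 27, - 15.39, - 41/7, 27.42,34,34,66,71, 82]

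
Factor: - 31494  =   - 2^1*3^1*29^1*181^1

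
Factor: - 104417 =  - 104417^1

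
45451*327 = 14862477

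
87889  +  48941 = 136830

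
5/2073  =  5/2073  =  0.00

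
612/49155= 204/16385 = 0.01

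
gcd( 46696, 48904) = 8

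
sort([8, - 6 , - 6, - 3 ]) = [ - 6, - 6, - 3,8]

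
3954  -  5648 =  - 1694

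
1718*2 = 3436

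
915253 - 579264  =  335989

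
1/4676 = 1/4676 = 0.00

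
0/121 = 0 = 0.00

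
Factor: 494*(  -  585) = -288990 = - 2^1*3^2*5^1*13^2*19^1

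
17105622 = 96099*178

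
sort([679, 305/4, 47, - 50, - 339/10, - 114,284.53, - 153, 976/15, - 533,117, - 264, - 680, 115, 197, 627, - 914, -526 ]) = [ - 914, - 680, - 533, - 526,-264,-153,  -  114,- 50, - 339/10, 47,976/15,305/4, 115, 117, 197, 284.53,627,  679 ] 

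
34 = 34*1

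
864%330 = 204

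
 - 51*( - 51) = 2601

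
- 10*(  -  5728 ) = 57280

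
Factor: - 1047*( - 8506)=2^1*3^1*349^1*4253^1 =8905782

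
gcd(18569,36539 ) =599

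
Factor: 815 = 5^1*163^1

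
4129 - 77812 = -73683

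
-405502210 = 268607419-674109629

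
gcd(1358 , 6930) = 14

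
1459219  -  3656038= -2196819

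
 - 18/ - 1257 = 6/419 = 0.01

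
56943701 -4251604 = 52692097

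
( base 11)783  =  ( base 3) 1021202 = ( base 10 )938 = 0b1110101010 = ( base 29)13A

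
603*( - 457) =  - 275571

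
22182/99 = 224 + 2/33 = 224.06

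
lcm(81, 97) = 7857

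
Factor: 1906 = 2^1*953^1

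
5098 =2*2549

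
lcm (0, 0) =0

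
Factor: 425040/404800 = 2^( - 2)*3^1*5^(-1 )*7^1 = 21/20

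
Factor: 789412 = 2^2* 13^1*17^1*19^1*47^1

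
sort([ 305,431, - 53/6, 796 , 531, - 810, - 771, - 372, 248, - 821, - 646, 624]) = [ - 821, - 810, - 771,-646, -372, - 53/6, 248, 305, 431, 531, 624,796]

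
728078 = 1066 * 683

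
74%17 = 6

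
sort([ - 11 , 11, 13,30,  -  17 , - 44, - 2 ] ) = [ - 44, - 17, - 11, - 2,11,13,30] 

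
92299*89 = 8214611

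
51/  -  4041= - 17/1347 = - 0.01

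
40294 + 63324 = 103618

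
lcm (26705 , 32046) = 160230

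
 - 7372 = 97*( - 76)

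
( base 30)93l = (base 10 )8211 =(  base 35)6ol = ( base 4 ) 2000103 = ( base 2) 10000000010011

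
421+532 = 953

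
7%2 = 1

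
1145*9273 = 10617585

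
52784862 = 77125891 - 24341029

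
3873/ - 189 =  - 21 + 32/63 = - 20.49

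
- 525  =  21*(- 25) 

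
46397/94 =493 +55/94 = 493.59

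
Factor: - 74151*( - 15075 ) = 3^4*5^2* 7^1*11^1*67^1 *107^1 = 1117826325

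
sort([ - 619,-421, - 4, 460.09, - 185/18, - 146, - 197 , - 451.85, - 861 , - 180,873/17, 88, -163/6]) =[-861,  -  619, -451.85,  -  421, - 197, - 180, - 146, - 163/6, - 185/18, - 4 , 873/17,88,460.09]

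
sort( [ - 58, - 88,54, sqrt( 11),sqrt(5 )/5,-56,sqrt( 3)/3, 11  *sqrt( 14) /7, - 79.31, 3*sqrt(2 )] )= [ - 88  , - 79.31, - 58 , - 56, sqrt( 5)/5,sqrt( 3)/3, sqrt ( 11 ),3*sqrt( 2 ), 11*sqrt(14 ) /7,  54]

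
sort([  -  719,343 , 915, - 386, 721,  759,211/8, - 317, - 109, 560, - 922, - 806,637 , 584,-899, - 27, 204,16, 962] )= [ - 922, - 899, - 806, - 719, - 386,  -  317, - 109, - 27, 16,211/8 , 204 , 343, 560,584,637, 721 , 759, 915,962]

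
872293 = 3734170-2861877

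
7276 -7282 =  - 6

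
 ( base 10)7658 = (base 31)7u1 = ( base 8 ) 16752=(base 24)d72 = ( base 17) 1988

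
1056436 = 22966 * 46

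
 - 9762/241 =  - 9762/241 = - 40.51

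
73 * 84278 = 6152294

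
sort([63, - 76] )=[ - 76, 63]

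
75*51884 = 3891300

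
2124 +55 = 2179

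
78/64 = 1 + 7/32 = 1.22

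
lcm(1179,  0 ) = 0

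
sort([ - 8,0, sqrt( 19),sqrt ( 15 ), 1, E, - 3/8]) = [ - 8, -3/8,0,1,  E,sqrt( 15 ),sqrt(19)]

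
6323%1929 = 536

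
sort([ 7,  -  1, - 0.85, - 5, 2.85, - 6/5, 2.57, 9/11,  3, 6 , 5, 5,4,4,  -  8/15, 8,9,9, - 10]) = [ - 10, - 5,-6/5,-1, - 0.85,  -  8/15, 9/11, 2.57,2.85,3,4, 4,5 , 5,6,7,8,9,9] 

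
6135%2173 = 1789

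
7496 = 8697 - 1201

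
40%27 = 13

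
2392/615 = 2392/615 = 3.89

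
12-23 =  - 11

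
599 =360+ 239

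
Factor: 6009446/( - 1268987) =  - 2^1*83^( - 1 ) * 15289^( - 1)*3004723^1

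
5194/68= 76 + 13/34  =  76.38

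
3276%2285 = 991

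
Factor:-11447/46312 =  - 2^( - 3)*7^( - 1) * 827^( - 1)*11447^1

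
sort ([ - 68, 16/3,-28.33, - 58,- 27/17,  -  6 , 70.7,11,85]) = [ - 68, - 58, - 28.33, - 6, - 27/17, 16/3, 11,70.7,85]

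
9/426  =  3/142 =0.02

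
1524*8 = 12192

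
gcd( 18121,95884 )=1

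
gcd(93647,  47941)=1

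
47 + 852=899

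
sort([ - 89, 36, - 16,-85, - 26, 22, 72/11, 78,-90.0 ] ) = [ - 90.0,- 89, - 85, - 26, - 16,72/11,  22, 36,78 ]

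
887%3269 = 887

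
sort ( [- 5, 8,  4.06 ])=[ - 5, 4.06, 8] 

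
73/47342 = 73/47342 = 0.00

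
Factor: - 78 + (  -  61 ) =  - 139^1 = - 139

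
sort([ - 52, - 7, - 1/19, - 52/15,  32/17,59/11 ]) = [  -  52, - 7, - 52/15, - 1/19, 32/17, 59/11 ]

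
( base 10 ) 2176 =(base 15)9A1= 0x880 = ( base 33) 1wv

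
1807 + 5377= 7184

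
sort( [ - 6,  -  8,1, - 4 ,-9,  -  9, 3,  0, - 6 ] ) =[ - 9, - 9, - 8 ,  -  6, - 6,-4, 0, 1, 3] 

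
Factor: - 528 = -2^4* 3^1 * 11^1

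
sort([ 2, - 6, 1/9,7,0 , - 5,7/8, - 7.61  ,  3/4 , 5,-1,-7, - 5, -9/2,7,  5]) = [ - 7.61, - 7, - 6, - 5, - 5 ,  -  9/2, - 1,0,1/9,3/4,7/8,2,5,5, 7,7]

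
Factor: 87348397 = 17^1*983^1*5227^1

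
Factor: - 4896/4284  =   - 8/7 = - 2^3*7^(-1 ) 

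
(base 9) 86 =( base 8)116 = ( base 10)78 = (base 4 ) 1032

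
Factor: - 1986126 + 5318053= 3331927^1 = 3331927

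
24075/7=3439+2/7=3439.29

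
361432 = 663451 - 302019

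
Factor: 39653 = 19^1*2087^1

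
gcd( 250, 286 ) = 2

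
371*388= 143948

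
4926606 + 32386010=37312616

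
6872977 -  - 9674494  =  16547471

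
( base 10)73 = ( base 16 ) 49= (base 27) 2J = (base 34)25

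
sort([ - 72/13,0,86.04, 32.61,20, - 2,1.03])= [  -  72/13,-2, 0, 1.03,20,32.61,86.04]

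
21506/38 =10753/19 = 565.95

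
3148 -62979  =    -  59831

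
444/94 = 4 + 34/47 = 4.72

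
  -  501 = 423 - 924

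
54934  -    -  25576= 80510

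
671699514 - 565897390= 105802124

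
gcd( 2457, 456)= 3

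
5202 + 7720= 12922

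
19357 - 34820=-15463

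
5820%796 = 248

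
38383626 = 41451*926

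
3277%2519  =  758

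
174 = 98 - - 76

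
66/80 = 33/40 = 0.82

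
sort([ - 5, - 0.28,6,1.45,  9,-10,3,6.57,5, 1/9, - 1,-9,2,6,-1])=[ - 10, - 9,-5,-1,  -  1, - 0.28,1/9, 1.45,2, 3,5,6,6 , 6.57, 9]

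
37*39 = 1443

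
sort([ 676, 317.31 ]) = [ 317.31,  676]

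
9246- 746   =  8500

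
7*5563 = 38941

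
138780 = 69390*2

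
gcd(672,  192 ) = 96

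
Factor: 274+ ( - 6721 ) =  - 3^1 *7^1*307^1  =  - 6447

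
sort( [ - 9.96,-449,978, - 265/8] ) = [ - 449,- 265/8, - 9.96, 978]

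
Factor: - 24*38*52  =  -2^6*3^1*13^1*19^1 = - 47424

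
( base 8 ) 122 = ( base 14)5C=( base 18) 4a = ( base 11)75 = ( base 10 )82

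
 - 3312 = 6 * ( - 552)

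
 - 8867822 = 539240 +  - 9407062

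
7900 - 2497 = 5403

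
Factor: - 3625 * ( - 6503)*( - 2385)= -3^2*5^4 * 7^1 * 29^1*53^1*929^1 =- 56222499375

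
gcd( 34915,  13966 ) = 6983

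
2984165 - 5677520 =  - 2693355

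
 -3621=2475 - 6096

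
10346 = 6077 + 4269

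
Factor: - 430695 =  - 3^2*5^1 * 17^1*563^1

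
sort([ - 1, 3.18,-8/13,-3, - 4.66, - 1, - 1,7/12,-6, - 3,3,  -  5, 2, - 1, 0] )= [ - 6, - 5, - 4.66,  -  3, - 3, - 1, - 1, - 1,  -  1, - 8/13 , 0, 7/12,2,  3, 3.18] 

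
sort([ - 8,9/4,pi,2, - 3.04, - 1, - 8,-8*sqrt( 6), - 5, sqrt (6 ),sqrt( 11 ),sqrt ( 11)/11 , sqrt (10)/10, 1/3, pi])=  [ - 8*sqrt( 6),  -  8,-8, - 5, - 3.04, - 1, sqrt(11)/11,sqrt( 10)/10 , 1/3,2,9/4,  sqrt( 6),pi,pi , sqrt( 11) ]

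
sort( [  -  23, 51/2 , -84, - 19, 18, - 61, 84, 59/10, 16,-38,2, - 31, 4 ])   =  [  -  84, - 61, - 38,-31, - 23,-19,2, 4,59/10,16,18,51/2, 84 ] 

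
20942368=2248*9316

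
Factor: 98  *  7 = 2^1*7^3 =686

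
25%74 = 25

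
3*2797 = 8391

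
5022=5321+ - 299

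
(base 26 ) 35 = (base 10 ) 83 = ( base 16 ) 53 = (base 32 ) 2j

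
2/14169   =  2/14169 = 0.00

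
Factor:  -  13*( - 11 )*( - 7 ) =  - 1001 = - 7^1*11^1*13^1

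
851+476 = 1327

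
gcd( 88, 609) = 1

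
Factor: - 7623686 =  - 2^1*7^1 * 544549^1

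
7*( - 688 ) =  - 4816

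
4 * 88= 352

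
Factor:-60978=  - 2^1*3^1 * 10163^1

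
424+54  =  478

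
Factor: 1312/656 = 2^1 = 2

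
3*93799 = 281397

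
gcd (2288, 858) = 286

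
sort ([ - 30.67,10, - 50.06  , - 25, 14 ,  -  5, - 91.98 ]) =[- 91.98, - 50.06, - 30.67,  -  25 ,- 5,10,14 ] 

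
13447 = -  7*( - 1921 ) 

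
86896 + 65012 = 151908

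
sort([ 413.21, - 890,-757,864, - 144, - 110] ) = [ - 890, - 757, - 144, - 110, 413.21,864] 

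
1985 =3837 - 1852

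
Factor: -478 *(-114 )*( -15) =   -  2^2 * 3^2*5^1*19^1*239^1 =- 817380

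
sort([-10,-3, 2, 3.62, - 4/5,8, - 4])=[ - 10, - 4,-3, - 4/5, 2,3.62, 8 ] 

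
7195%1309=650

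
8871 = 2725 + 6146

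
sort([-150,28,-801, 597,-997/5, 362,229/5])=[ - 801, -997/5,  -  150, 28,229/5 , 362, 597 ]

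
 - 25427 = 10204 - 35631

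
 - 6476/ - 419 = 6476/419 = 15.46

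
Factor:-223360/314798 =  - 2^6*5^1*11^( - 1 )*41^(- 1) = - 320/451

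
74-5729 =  - 5655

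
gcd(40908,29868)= 12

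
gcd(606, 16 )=2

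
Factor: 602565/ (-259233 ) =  - 5^1*13^( - 1)* 23^( - 1 ) * 139^1 = -  695/299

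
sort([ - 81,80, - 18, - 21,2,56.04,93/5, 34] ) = [ - 81, - 21, - 18, 2, 93/5,34,56.04,80] 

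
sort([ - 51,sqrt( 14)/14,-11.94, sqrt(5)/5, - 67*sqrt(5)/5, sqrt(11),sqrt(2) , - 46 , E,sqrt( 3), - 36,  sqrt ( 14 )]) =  [-51, - 46,  -  36, - 67*sqrt(5)/5, - 11.94,sqrt(14)/14, sqrt( 5 ) /5, sqrt ( 2),sqrt(3 ),E,sqrt( 11), sqrt( 14)]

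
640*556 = 355840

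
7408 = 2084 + 5324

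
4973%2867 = 2106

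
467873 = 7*66839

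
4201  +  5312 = 9513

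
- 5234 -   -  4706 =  - 528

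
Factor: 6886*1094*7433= 55994899972=2^2*11^1 * 313^1*547^1*7433^1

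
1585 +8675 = 10260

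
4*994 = 3976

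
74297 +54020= 128317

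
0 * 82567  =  0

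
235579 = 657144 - 421565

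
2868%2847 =21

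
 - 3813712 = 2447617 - 6261329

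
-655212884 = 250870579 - 906083463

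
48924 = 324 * 151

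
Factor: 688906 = 2^1*344453^1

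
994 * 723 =718662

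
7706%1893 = 134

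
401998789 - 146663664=255335125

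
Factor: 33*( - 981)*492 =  - 2^2*3^4 * 11^1*41^1*109^1 = - 15927516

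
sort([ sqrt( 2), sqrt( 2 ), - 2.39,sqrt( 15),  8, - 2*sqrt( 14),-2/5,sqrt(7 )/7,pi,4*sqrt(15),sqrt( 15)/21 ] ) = [-2*sqrt(14 ), - 2.39, - 2/5,sqrt( 15 ) /21, sqrt ( 7 ) /7, sqrt( 2),sqrt( 2), pi,sqrt( 15 ) , 8,4*sqrt (15 )] 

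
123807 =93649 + 30158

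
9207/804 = 3069/268 = 11.45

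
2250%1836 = 414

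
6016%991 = 70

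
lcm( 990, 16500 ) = 49500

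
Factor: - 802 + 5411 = 4609 = 11^1 * 419^1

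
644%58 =6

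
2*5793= 11586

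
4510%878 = 120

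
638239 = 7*91177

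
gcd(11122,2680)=134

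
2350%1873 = 477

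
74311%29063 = 16185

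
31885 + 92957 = 124842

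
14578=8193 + 6385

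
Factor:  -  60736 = -2^6*13^1*73^1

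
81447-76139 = 5308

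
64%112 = 64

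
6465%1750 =1215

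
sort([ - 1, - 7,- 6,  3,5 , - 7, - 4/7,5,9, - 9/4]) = [ - 7, - 7, - 6, - 9/4,-1, - 4/7,  3,5,5, 9 ]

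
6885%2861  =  1163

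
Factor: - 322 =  - 2^1  *7^1*23^1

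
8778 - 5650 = 3128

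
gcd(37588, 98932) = 4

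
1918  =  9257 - 7339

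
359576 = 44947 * 8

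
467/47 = 467/47 = 9.94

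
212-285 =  -73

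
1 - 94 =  - 93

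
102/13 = 102/13= 7.85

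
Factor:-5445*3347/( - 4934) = 2^(  -  1) * 3^2*5^1*11^2 * 2467^( - 1)*3347^1 = 18224415/4934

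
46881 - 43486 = 3395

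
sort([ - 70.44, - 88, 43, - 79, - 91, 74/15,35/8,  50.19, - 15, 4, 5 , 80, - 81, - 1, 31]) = [ - 91, - 88, - 81 , - 79,-70.44,- 15  , - 1,  4, 35/8,74/15 , 5, 31,43, 50.19,80 ] 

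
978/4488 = 163/748=0.22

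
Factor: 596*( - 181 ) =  - 107876 = -  2^2*149^1*181^1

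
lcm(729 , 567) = 5103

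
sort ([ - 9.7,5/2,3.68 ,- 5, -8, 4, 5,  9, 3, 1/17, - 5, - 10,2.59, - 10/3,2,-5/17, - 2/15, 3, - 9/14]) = [ -10, - 9.7, - 8, - 5, - 5, - 10/3, - 9/14, - 5/17, - 2/15,1/17,2, 5/2,2.59,3,3, 3.68,4,  5,9] 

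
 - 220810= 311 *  (-710 ) 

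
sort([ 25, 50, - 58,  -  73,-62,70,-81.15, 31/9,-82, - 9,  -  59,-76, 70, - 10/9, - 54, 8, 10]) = [ - 82, -81.15,-76,-73, - 62, - 59,-58,-54,- 9,-10/9, 31/9,  8,10,25, 50, 70,70 ] 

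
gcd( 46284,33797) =1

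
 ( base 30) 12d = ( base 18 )301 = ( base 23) 1j7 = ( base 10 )973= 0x3CD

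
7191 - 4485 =2706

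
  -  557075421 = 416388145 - 973463566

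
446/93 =446/93 = 4.80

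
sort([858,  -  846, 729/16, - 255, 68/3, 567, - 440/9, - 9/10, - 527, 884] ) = [ - 846, - 527,  -  255, - 440/9, - 9/10,  68/3, 729/16, 567,858,884]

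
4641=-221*( -21 )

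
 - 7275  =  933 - 8208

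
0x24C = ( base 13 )363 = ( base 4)21030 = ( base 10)588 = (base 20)198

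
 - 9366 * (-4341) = 40657806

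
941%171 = 86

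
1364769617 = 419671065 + 945098552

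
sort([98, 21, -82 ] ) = [  -  82, 21, 98 ]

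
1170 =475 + 695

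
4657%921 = 52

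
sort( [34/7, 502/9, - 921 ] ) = [ - 921,  34/7,  502/9 ] 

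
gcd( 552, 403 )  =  1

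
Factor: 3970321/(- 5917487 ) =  - 157^( - 1)*37691^ ( - 1 )*3970321^1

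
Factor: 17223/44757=3^(-1)*4973^(-1)*5741^1  =  5741/14919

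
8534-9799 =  - 1265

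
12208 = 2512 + 9696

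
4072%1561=950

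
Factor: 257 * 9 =2313 = 3^2*257^1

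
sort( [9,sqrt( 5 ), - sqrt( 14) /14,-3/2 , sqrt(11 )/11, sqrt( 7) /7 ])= [- 3/2, - sqrt( 14 ) /14 , sqrt(11)/11,sqrt( 7)/7,sqrt ( 5 ),  9 ] 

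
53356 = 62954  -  9598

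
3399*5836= 19836564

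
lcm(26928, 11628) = 511632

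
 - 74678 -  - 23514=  - 51164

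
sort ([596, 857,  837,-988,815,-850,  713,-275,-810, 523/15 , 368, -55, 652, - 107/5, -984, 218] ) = [ - 988, - 984, - 850,-810,- 275,-55, - 107/5,523/15,218, 368,596, 652 , 713, 815, 837, 857]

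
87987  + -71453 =16534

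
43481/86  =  505 + 51/86 = 505.59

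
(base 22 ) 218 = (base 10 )998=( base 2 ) 1111100110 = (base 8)1746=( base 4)33212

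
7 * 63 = 441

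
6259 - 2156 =4103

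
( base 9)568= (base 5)3332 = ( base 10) 467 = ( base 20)137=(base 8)723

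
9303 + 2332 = 11635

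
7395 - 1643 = 5752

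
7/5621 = 1/803 = 0.00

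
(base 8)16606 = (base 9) 11327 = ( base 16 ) 1d86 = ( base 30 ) 8bs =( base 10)7558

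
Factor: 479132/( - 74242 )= -239566/37121 =-  2^1 * 7^ ( - 1)*5303^( - 1 )*119783^1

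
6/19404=1/3234 = 0.00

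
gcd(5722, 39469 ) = 1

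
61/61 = 1 = 1.00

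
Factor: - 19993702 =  -2^1 * 29^1*344719^1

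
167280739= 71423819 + 95856920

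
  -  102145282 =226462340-328607622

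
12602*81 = 1020762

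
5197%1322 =1231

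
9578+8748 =18326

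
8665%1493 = 1200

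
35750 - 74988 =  - 39238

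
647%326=321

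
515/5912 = 515/5912 = 0.09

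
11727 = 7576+4151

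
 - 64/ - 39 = 64/39  =  1.64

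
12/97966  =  6/48983 = 0.00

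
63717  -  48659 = 15058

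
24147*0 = 0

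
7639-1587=6052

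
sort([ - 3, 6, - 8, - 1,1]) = [ - 8, - 3, - 1,  1,  6]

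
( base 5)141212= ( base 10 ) 5807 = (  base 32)5lf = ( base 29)6Q7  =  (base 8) 13257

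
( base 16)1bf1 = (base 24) CA1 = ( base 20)HHD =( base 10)7153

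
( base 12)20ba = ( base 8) 7016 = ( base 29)482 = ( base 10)3598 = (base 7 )13330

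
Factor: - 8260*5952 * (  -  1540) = 75711820800 = 2^10*3^1 * 5^2*7^2*11^1*31^1*59^1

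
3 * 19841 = 59523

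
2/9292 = 1/4646 = 0.00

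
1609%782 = 45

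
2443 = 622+1821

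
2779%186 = 175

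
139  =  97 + 42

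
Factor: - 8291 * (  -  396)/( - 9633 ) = - 2^2*3^1*11^1*13^( - 2 )*19^( - 1 )*8291^1 = - 1094412/3211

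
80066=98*817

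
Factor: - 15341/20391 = - 3^( - 1) * 7^( - 1) * 23^2 * 29^1*971^( - 1 ) 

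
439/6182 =439/6182=0.07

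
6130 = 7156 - 1026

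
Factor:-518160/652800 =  - 127/160 = -  2^ (-5)*5^( - 1 ) * 127^1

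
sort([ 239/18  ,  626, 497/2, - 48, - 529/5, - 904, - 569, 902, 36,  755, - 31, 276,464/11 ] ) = [ - 904, - 569, - 529/5, - 48,  -  31 , 239/18, 36,464/11,497/2, 276,626,755,902]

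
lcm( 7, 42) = 42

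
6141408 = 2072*2964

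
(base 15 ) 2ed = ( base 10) 673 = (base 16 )2a1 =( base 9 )827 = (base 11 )562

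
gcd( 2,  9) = 1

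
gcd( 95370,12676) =2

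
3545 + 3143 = 6688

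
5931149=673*8813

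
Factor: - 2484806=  - 2^1*1242403^1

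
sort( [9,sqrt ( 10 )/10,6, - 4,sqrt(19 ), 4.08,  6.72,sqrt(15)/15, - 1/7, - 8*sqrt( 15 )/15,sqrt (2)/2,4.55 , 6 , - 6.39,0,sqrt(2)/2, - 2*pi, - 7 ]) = [ - 7 , - 6.39, - 2*pi, - 4, - 8*  sqrt(15)/15, -1/7,0, sqrt( 15 ) /15,sqrt(10)/10,  sqrt ( 2 )/2,sqrt(2 )/2, 4.08, sqrt( 19), 4.55,6, 6,6.72, 9]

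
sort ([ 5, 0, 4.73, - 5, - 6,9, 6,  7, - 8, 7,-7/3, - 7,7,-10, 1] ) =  [ - 10,-8,-7,- 6, - 5 , - 7/3, 0 , 1, 4.73,5, 6, 7,7, 7,  9 ]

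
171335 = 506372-335037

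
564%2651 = 564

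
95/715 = 19/143=0.13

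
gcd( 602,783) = 1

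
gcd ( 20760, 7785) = 2595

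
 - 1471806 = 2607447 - 4079253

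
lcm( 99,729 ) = 8019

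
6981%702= 663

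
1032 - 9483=-8451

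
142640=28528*5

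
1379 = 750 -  - 629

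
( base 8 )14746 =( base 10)6630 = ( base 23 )cc6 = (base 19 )i6i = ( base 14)25B8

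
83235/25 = 16647/5 =3329.40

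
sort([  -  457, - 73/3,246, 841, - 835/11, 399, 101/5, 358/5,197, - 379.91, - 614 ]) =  [-614,- 457, - 379.91, - 835/11,- 73/3,101/5,358/5 , 197,246, 399, 841]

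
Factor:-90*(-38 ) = 3420 = 2^2* 3^2*5^1*19^1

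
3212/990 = 146/45=3.24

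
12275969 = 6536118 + 5739851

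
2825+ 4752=7577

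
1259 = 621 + 638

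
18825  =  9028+9797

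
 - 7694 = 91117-98811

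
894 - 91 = 803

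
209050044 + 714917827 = 923967871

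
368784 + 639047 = 1007831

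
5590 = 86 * 65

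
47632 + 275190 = 322822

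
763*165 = 125895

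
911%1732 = 911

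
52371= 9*5819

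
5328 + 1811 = 7139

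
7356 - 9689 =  - 2333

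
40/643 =40/643= 0.06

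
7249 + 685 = 7934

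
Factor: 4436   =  2^2*1109^1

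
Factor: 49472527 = 13^1*41^1*101^1*919^1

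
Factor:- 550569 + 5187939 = 2^1*3^1*5^1*154579^1 = 4637370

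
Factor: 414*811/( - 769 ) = - 2^1*3^2*23^1*769^( - 1)*811^1 =- 335754/769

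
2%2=0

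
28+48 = 76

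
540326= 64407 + 475919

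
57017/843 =67  +  536/843  =  67.64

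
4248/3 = 1416 = 1416.00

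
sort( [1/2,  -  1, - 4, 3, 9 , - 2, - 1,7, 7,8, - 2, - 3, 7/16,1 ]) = [ - 4, - 3, - 2, - 2, - 1,-1,7/16,1/2,1, 3,7,7, 8,9]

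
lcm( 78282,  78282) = 78282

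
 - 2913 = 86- 2999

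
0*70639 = 0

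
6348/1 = 6348  =  6348.00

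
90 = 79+11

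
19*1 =19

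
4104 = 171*24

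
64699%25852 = 12995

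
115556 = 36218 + 79338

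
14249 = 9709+4540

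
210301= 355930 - 145629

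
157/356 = 157/356 =0.44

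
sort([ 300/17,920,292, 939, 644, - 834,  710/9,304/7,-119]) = [-834, - 119,  300/17, 304/7,710/9, 292,644,920,939 ] 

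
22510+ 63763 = 86273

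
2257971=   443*5097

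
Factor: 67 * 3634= 243478  =  2^1 * 23^1 * 67^1*79^1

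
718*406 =291508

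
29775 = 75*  397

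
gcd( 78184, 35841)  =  1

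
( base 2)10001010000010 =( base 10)8834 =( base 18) 194E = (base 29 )aei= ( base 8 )21202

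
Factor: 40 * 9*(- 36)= - 12960 = - 2^5*3^4*5^1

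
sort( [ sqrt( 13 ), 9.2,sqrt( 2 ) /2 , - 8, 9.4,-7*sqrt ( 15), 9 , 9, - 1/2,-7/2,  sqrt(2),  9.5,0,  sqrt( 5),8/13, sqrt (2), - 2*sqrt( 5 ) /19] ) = [  -  7*sqrt( 15),  -  8, - 7/2  , - 1/2, - 2*sqrt( 5) /19, 0,8/13,sqrt( 2)/2, sqrt(2), sqrt( 2), sqrt( 5),  sqrt( 13), 9, 9, 9.2, 9.4,9.5]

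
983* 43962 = 43214646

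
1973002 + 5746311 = 7719313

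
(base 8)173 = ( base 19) 69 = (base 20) 63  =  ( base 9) 146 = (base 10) 123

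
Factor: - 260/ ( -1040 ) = 2^(-2) = 1/4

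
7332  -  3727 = 3605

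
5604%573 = 447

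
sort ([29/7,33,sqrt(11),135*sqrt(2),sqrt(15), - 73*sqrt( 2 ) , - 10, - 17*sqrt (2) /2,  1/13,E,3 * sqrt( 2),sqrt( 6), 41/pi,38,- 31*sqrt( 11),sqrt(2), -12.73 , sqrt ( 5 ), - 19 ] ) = [ - 73*sqrt( 2) , - 31*sqrt( 11 ), - 19, - 12.73,  -  17*sqrt( 2 ) /2, - 10, 1/13,sqrt(2),  sqrt(5 ) , sqrt( 6) , E,sqrt( 11 ),sqrt (15),  29/7,3*sqrt( 2),41/pi,33, 38,135*sqrt (2)] 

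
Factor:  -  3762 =-2^1*3^2*11^1*19^1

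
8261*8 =66088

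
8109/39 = 2703/13 = 207.92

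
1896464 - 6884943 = -4988479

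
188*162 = 30456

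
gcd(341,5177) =31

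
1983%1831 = 152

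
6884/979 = 7 + 31/979 = 7.03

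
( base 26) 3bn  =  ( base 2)100100100001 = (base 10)2337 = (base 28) 2RD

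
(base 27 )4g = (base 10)124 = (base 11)103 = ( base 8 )174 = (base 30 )44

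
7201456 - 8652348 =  - 1450892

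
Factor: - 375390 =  - 2^1*3^2*5^1*43^1*97^1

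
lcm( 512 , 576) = 4608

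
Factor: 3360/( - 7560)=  - 4/9 = - 2^2*3^ ( - 2) 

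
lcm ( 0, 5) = 0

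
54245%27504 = 26741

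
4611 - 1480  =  3131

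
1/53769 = 1/53769 = 0.00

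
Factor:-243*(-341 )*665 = 3^5*5^1*7^1*11^1  *19^1*31^1 = 55103895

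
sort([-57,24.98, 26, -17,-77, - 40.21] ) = [  -  77, - 57, - 40.21, - 17,24.98, 26 ]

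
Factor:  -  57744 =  - 2^4 * 3^2*401^1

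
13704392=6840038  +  6864354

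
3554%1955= 1599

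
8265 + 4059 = 12324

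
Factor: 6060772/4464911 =2^2*11^( - 1)*17^1*19^1 * 4691^1*405901^(-1)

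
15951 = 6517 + 9434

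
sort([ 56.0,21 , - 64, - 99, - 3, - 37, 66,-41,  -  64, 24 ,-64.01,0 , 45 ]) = [ - 99,-64.01, - 64,-64, - 41, - 37, - 3, 0, 21,24 , 45,56.0,66]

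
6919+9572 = 16491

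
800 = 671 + 129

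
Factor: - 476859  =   - 3^1 * 23^1* 6911^1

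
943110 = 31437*30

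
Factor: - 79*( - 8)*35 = 2^3* 5^1*7^1*79^1 =22120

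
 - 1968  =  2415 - 4383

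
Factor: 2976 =2^5*3^1*31^1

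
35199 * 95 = 3343905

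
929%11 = 5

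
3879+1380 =5259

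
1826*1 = 1826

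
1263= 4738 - 3475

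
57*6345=361665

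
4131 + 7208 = 11339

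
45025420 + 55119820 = 100145240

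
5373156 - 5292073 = 81083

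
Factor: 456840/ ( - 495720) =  - 47/51 = - 3^ ( - 1)*17^( - 1)* 47^1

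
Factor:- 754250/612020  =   - 2^( - 1 )*5^2*7^1 *71^( - 1) = - 175/142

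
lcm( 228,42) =1596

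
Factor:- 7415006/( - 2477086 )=31^(-1) * 43^1*151^1*571^1*39953^ ( -1 ) = 3707503/1238543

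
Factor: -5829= - 3^1*29^1*67^1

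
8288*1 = 8288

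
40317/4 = 40317/4 = 10079.25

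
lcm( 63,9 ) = 63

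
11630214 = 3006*3869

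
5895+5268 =11163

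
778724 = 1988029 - 1209305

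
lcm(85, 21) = 1785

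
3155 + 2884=6039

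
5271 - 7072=-1801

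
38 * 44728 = 1699664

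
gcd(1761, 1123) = 1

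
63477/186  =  341 + 17/62 = 341.27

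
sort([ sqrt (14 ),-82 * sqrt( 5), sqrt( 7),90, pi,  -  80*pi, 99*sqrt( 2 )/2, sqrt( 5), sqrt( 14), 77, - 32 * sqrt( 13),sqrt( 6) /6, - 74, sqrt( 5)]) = [ -80 * pi,  -  82 * sqrt( 5 ),  -  32*sqrt( 13 ),-74, sqrt(6)/6, sqrt( 5), sqrt(5), sqrt ( 7), pi, sqrt( 14),sqrt( 14), 99*sqrt( 2 )/2 , 77, 90]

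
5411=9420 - 4009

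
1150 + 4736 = 5886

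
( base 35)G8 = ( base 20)188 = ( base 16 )238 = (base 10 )568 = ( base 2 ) 1000111000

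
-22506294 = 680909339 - 703415633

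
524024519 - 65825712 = 458198807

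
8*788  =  6304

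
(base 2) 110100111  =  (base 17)17f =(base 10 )423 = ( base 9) 520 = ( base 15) 1D3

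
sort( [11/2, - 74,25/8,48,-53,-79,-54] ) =[ - 79, - 74,-54,-53,25/8,11/2,48 ]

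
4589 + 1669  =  6258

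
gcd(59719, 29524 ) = 671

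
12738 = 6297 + 6441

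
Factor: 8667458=2^1* 19^1*23^1*47^1 * 211^1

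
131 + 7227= 7358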